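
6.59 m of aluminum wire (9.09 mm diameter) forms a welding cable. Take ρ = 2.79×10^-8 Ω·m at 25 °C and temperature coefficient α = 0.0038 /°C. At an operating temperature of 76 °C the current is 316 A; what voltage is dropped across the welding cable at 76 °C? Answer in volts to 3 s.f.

A = π(d/2)² = π(4.5450e-03 m)² = 6.490e-05 m²
R₍25₎ = ρL/A = (2.79×10^-8)(6.59)/(6.490e-05) = 0.002833 Ω
R₍76₎ = R₍25₎(1 + αΔT) = 0.002833 × (1 + 0.0038×51) = 0.003382 Ω
V = IR = 316 × 0.003382 = 1.07 V

1.07 V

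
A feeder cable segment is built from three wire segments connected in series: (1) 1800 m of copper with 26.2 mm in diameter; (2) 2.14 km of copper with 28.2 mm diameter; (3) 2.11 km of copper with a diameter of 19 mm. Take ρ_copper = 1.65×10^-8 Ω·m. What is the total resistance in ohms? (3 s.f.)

Seg 1: A = π(d/2)² = π(1.3100e-02 m)² = 5.391e-04 m²
R_1 = (1.65×10^-8)(1800)/(5.391e-04) = 0.05509 Ω
Seg 2: A = π(d/2)² = π(1.4100e-02 m)² = 6.246e-04 m²
R_2 = (1.65×10^-8)(2140)/(6.246e-04) = 0.05653 Ω
Seg 3: A = π(d/2)² = π(9.5000e-03 m)² = 2.835e-04 m²
R_3 = (1.65×10^-8)(2110)/(2.835e-04) = 0.1228 Ω
R_total = R_1 + R_2 + R_3 = 0.234 Ω

0.234 Ω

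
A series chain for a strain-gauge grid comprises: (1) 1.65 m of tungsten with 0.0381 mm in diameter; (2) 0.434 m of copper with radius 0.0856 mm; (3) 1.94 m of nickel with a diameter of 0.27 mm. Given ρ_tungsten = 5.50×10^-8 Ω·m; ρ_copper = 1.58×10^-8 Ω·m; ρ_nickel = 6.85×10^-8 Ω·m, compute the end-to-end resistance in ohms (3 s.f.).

Seg 1: A = π(d/2)² = π(1.9050e-05 m)² = 1.140e-09 m²
R_1 = (5.50×10^-8)(1.65)/(1.140e-09) = 79.6 Ω
Seg 2: A = πr² = π(8.5600e-05 m)² = 2.302e-08 m²
R_2 = (1.58×10^-8)(0.434)/(2.302e-08) = 0.2979 Ω
Seg 3: A = π(d/2)² = π(1.3500e-04 m)² = 5.726e-08 m²
R_3 = (6.85×10^-8)(1.94)/(5.726e-08) = 2.321 Ω
R_total = R_1 + R_2 + R_3 = 82.2 Ω

82.2 Ω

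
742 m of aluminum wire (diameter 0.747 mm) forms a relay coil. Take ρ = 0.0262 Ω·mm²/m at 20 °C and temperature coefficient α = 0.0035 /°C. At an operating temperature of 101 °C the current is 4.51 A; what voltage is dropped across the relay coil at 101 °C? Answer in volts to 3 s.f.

ρ = 0.0262 Ω·mm²/m = 2.62×10^-8 Ω·m
A = π(d/2)² = π(3.7350e-04 m)² = 4.383e-07 m²
R₍20₎ = ρL/A = (2.62×10^-8)(742)/(4.383e-07) = 44.36 Ω
R₍101₎ = R₍20₎(1 + αΔT) = 44.36 × (1 + 0.0035×81) = 56.93 Ω
V = IR = 4.51 × 56.93 = 257 V

257 V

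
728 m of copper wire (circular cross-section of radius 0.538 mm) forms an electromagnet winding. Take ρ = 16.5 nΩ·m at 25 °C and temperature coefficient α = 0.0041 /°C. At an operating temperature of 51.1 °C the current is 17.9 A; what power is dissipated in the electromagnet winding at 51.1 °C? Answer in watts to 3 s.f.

ρ = 16.5 nΩ·m = 1.65×10^-8 Ω·m
A = πr² = π(5.3800e-04 m)² = 9.093e-07 m²
R₍25₎ = ρL/A = (1.65×10^-8)(728)/(9.093e-07) = 13.21 Ω
R₍51.1₎ = R₍25₎(1 + αΔT) = 13.21 × (1 + 0.0041×26.1) = 14.62 Ω
P = I²R = (17.9)² × 14.62 = 4690 W

4690 W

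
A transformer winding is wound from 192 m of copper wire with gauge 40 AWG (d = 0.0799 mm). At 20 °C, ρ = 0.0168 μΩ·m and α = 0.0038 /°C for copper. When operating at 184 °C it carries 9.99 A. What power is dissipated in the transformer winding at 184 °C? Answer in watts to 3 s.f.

1.04×10^5 W

ρ = 0.0168 μΩ·m = 1.68×10^-8 Ω·m
A = π(0.0799/2 mm)² = π(3.9950e-05 m)² = 5.014e-09 m²
R₍20₎ = ρL/A = (1.68×10^-8)(192)/(5.014e-09) = 643.3 Ω
R₍184₎ = R₍20₎(1 + αΔT) = 643.3 × (1 + 0.0038×164) = 1044 Ω
P = I²R = (9.99)² × 1044 = 1.04×10^5 W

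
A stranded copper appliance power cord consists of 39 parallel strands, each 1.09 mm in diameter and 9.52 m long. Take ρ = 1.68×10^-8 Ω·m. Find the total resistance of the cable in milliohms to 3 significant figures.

A_strand = π(5.4500e-04 m)² = 9.331e-07 m²
R_strand = ρL/A = (1.68×10^-8)(9.52)/(9.331e-07) = 0.1714 Ω
R_total = R_strand/N = 0.1714/39 = 4.39 mΩ

4.39 mΩ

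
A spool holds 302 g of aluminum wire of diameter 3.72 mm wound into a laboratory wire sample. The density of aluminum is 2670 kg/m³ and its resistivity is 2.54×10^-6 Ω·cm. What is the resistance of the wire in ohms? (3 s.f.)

ρ = 2.54×10^-6 Ω·cm = 2.54×10^-8 Ω·m
A = π(d/2)² = π(1.8600e-03 m)² = 1.0869e-05 m²
L = m/(density·A) = 0.302/(2670×1.0869e-05) = 10.41 m
R = ρL/A = (2.54×10^-8)(10.41)/(1.0869e-05) = 0.0243 Ω

0.0243 Ω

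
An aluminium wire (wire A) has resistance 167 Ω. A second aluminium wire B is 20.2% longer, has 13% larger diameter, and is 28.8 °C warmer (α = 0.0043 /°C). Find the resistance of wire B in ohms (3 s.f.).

177 Ω

R ∝ ρL/d² with ρ ∝ (1+αΔT), so R_B/R_A = (1 + 20.2/100) × (1 + 13/100)⁻² × (1 + 0.0043×28.8)
= 1.202 × 0.7832 × 1.124 = 1.058
R_B = 1.058 × 167 = 177 Ω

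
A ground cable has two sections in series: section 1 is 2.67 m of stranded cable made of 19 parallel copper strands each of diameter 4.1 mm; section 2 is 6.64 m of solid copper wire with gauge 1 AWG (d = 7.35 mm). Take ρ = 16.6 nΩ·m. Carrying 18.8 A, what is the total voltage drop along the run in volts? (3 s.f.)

ρ = 16.6 nΩ·m = 1.66×10^-8 Ω·m
Section 1: A_strand = π(2.0500e-03)² = 1.320e-05 m²; R₁ = ρL/(N·A_s) = (1.66×10^-8)(2.67)/(19×1.320e-05) = 1.767×10^-4 Ω
Section 2: A = π(7.35/2 mm)² = π(3.6750e-03 m)² = 4.243e-05 m²
R₂ = (1.66×10^-8)(6.64)/(4.243e-05) = 0.002598 Ω
R = R₁ + R₂ = 0.002775 Ω
V = IR = 18.8 × 0.002775 = 0.0522 V

0.0522 V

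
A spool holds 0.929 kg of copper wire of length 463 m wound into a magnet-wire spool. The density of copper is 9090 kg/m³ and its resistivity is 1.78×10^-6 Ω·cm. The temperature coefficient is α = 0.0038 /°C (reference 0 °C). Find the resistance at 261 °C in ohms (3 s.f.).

74.4 Ω

ρ = 1.78×10^-6 Ω·cm = 1.78×10^-8 Ω·m
A = m/(density·L) = 0.929/(9090×463) = 2.2073e-07 m²
R = ρL/A = (1.78×10^-8)(463)/(2.2073e-07) = 37.34 Ω
R(261 °C) = 37.34 × (1 + 0.0038×261) = 74.4 Ω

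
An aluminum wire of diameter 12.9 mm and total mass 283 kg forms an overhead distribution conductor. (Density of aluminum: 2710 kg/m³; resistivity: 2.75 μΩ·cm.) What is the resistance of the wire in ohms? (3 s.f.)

ρ = 2.75 μΩ·cm = 2.75×10^-8 Ω·m
A = π(d/2)² = π(6.4500e-03 m)² = 1.3070e-04 m²
L = m/(density·A) = 283/(2710×1.3070e-04) = 799 m
R = ρL/A = (2.75×10^-8)(799)/(1.3070e-04) = 0.168 Ω

0.168 Ω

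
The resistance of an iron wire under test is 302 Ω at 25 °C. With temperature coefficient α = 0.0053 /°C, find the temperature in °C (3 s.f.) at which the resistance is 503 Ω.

151 °C

R = R₀(1 + α(T − T₀)) ⇒ T = T₀ + (R/R₀ − 1)/α
T = 25 + (503/302 − 1)/0.0053 = 25 + (0.6656)/0.0053 = 151 °C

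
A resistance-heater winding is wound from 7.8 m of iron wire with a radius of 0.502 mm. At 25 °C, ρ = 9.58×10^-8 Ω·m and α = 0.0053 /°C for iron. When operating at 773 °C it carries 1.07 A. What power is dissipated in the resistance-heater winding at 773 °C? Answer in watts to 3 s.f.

5.36 W

A = πr² = π(5.0200e-04 m)² = 7.917e-07 m²
R₍25₎ = ρL/A = (9.58×10^-8)(7.8)/(7.917e-07) = 0.9438 Ω
R₍773₎ = R₍25₎(1 + αΔT) = 0.9438 × (1 + 0.0053×748) = 4.686 Ω
P = I²R = (1.07)² × 4.686 = 5.36 W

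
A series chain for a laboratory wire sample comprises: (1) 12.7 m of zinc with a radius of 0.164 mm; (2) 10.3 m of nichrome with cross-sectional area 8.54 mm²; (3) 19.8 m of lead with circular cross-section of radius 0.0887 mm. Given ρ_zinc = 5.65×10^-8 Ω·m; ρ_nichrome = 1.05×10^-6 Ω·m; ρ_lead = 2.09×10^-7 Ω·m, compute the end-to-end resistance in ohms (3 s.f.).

Seg 1: A = πr² = π(1.6400e-04 m)² = 8.450e-08 m²
R_1 = (5.65×10^-8)(12.7)/(8.450e-08) = 8.492 Ω
Seg 2: A = 8.54 mm² = 8.540e-06 m²
R_2 = (1.05×10^-6)(10.3)/(8.540e-06) = 1.266 Ω
Seg 3: A = πr² = π(8.8700e-05 m)² = 2.472e-08 m²
R_3 = (2.09×10^-7)(19.8)/(2.472e-08) = 167.4 Ω
R_total = R_1 + R_2 + R_3 = 177 Ω

177 Ω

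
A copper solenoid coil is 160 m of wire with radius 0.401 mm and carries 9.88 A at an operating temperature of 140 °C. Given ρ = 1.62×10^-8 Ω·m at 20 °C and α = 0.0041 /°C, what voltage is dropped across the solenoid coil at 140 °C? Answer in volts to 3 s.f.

A = πr² = π(4.0100e-04 m)² = 5.052e-07 m²
R₍20₎ = ρL/A = (1.62×10^-8)(160)/(5.052e-07) = 5.131 Ω
R₍140₎ = R₍20₎(1 + αΔT) = 5.131 × (1 + 0.0041×120) = 7.655 Ω
V = IR = 9.88 × 7.655 = 75.6 V

75.6 V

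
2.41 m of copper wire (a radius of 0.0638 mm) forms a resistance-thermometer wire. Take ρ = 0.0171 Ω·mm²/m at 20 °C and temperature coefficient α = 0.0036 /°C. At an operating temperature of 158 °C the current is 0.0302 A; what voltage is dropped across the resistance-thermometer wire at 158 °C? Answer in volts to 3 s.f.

0.146 V

ρ = 0.0171 Ω·mm²/m = 1.71×10^-8 Ω·m
A = πr² = π(6.3800e-05 m)² = 1.279e-08 m²
R₍20₎ = ρL/A = (1.71×10^-8)(2.41)/(1.279e-08) = 3.223 Ω
R₍158₎ = R₍20₎(1 + αΔT) = 3.223 × (1 + 0.0036×138) = 4.824 Ω
V = IR = 0.0302 × 4.824 = 0.146 V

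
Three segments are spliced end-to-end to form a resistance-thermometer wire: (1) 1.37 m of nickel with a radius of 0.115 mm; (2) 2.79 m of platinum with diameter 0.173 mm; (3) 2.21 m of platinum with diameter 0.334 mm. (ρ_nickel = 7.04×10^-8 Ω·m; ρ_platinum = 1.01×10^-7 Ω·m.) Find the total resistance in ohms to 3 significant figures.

Seg 1: A = πr² = π(1.1500e-04 m)² = 4.155e-08 m²
R_1 = (7.04×10^-8)(1.37)/(4.155e-08) = 2.321 Ω
Seg 2: A = π(d/2)² = π(8.6500e-05 m)² = 2.351e-08 m²
R_2 = (1.01×10^-7)(2.79)/(2.351e-08) = 11.99 Ω
Seg 3: A = π(d/2)² = π(1.6700e-04 m)² = 8.762e-08 m²
R_3 = (1.01×10^-7)(2.21)/(8.762e-08) = 2.548 Ω
R_total = R_1 + R_2 + R_3 = 16.9 Ω

16.9 Ω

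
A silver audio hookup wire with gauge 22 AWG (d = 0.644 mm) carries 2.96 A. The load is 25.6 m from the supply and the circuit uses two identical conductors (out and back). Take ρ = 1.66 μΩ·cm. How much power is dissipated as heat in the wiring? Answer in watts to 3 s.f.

22.9 W

ρ = 1.66 μΩ·cm = 1.66×10^-8 Ω·m
A = π(0.644/2 mm)² = π(3.2200e-04 m)² = 3.257e-07 m²
Total conductor length (both ways) L = 2 × 25.6 = 51.2 m
R = ρL/A = (1.66×10^-8)(51.2)/(3.257e-07) = 2.609 Ω
P = I²R = (2.96)² × 2.609 = 22.9 W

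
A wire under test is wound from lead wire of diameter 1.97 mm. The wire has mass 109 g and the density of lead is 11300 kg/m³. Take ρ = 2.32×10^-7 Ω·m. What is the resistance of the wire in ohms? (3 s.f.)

0.241 Ω

A = π(d/2)² = π(9.8500e-04 m)² = 3.0481e-06 m²
L = m/(density·A) = 0.109/(11300×3.0481e-06) = 3.165 m
R = ρL/A = (2.32×10^-7)(3.165)/(3.0481e-06) = 0.241 Ω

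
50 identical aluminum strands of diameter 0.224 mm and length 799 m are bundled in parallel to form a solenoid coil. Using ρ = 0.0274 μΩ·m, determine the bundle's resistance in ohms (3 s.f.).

ρ = 0.0274 μΩ·m = 2.74×10^-8 Ω·m
A_strand = π(1.1200e-04 m)² = 3.941e-08 m²
R_strand = ρL/A = (2.74×10^-8)(799)/(3.941e-08) = 555.5 Ω
R_total = R_strand/N = 555.5/50 = 11.1 Ω

11.1 Ω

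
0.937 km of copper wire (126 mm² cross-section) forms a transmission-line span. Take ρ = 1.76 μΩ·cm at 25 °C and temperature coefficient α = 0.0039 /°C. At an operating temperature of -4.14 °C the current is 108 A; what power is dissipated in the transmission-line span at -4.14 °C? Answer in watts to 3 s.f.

1350 W

ρ = 1.76 μΩ·cm = 1.76×10^-8 Ω·m
A = 126 mm² = 1.260e-04 m²
R₍25₎ = ρL/A = (1.76×10^-8)(937)/(1.260e-04) = 0.1309 Ω
R₍-4.14₎ = R₍25₎(1 + αΔT) = 0.1309 × (1 + 0.0039×-29.1) = 0.116 Ω
P = I²R = (108)² × 0.116 = 1350 W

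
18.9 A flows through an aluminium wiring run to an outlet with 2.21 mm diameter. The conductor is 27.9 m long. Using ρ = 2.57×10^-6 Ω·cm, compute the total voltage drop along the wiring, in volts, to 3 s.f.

ρ = 2.57×10^-6 Ω·cm = 2.57×10^-8 Ω·m
A = π(d/2)² = π(1.1050e-03 m)² = 3.836e-06 m²
R = ρL/A = (2.57×10^-8)(27.9)/(3.836e-06) = 0.1869 Ω
V = IR = 18.9 × 0.1869 = 3.53 V

3.53 V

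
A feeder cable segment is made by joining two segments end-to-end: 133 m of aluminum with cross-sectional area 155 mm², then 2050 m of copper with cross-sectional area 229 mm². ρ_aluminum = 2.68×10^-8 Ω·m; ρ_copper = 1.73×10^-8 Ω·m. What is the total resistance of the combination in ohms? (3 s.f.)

0.178 Ω

Segment 1: A = 155 mm² = 1.550e-04 m²
R₁ = ρL/A = (2.68×10^-8)(133)/(1.550e-04) = 0.023 Ω
Segment 2: A = 229 mm² = 2.290e-04 m²
R₂ = (1.73×10^-8)(2050)/(2.290e-04) = 0.1549 Ω
R = R₁ + R₂ = 0.178 Ω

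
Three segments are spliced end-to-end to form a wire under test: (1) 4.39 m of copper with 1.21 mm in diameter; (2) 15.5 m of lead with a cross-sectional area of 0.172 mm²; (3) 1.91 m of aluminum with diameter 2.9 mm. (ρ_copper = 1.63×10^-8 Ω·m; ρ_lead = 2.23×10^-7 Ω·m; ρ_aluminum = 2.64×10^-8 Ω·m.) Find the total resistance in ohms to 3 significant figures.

20.2 Ω

Seg 1: A = π(d/2)² = π(6.0500e-04 m)² = 1.150e-06 m²
R_1 = (1.63×10^-8)(4.39)/(1.150e-06) = 0.06223 Ω
Seg 2: A = 0.172 mm² = 1.720e-07 m²
R_2 = (2.23×10^-7)(15.5)/(1.720e-07) = 20.1 Ω
Seg 3: A = π(d/2)² = π(1.4500e-03 m)² = 6.605e-06 m²
R_3 = (2.64×10^-8)(1.91)/(6.605e-06) = 0.007634 Ω
R_total = R_1 + R_2 + R_3 = 20.2 Ω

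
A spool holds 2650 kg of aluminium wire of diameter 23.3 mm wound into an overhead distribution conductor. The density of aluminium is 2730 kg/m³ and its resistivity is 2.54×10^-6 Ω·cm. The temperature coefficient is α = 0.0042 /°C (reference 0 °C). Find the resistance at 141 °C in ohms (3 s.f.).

ρ = 2.54×10^-6 Ω·cm = 2.54×10^-8 Ω·m
A = π(d/2)² = π(1.1650e-02 m)² = 4.2638e-04 m²
L = m/(density·A) = 2650/(2730×4.2638e-04) = 2277 m
R = ρL/A = (2.54×10^-8)(2277)/(4.2638e-04) = 0.1356 Ω
R(141 °C) = 0.1356 × (1 + 0.0042×141) = 0.216 Ω

0.216 Ω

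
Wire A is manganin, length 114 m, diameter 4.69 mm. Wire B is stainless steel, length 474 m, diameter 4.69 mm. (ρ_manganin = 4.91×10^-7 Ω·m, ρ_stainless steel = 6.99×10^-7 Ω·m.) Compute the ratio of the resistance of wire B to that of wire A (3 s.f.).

5.92

R ∝ ρL/d², so R_B/R_A = (ρ_B/ρ_A) × (L_B/L_A)
= (6.99×10^-7/4.91×10^-7) × (474/114) = 5.92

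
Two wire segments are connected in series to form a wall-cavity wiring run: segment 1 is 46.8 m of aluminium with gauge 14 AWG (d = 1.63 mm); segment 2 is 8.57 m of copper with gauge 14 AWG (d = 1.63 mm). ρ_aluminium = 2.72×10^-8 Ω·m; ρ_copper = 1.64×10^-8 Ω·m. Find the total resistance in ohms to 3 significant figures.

0.677 Ω

Segment 1: A = π(1.63/2 mm)² = π(8.1500e-04 m)² = 2.087e-06 m²
R₁ = ρL/A = (2.72×10^-8)(46.8)/(2.087e-06) = 0.61 Ω
R₂ = (1.64×10^-8)(8.57)/(2.087e-06) = 0.06735 Ω
R = R₁ + R₂ = 0.677 Ω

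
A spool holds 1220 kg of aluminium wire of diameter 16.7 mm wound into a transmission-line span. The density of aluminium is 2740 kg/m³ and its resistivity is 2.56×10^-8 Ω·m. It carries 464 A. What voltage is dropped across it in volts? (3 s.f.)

110 V

A = π(d/2)² = π(8.3500e-03 m)² = 2.1904e-04 m²
L = m/(density·A) = 1220/(2740×2.1904e-04) = 2033 m
R = ρL/A = (2.56×10^-8)(2033)/(2.1904e-04) = 0.2376 Ω
V = IR = 464 × 0.2376 = 110 V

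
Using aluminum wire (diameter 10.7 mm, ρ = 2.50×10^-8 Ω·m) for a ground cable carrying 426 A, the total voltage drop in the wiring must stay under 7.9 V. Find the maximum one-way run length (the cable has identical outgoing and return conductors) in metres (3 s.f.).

33.4 m

A = π(d/2)² = π(5.3500e-03 m)² = 8.992e-05 m²
L_max = V_max·A/(2·ρI) = (7.9)(8.992e-05)/(2×2.50×10^-8×426) = 33.4 m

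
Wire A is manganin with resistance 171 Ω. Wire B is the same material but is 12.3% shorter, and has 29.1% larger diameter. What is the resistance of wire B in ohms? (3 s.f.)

R ∝ L/d², so R_B/R_A = (1 − 12.3/100) × (1 + 29.1/100)⁻²
= 0.877 × 0.6 = 0.5262
R_B = 0.5262 × 171 = 90.0 Ω

90.0 Ω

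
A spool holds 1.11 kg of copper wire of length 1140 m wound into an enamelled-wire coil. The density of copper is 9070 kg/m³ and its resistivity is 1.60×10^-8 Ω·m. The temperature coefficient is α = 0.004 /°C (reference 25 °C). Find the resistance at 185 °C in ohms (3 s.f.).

A = m/(density·L) = 1.11/(9070×1140) = 1.0735e-07 m²
R = ρL/A = (1.60×10^-8)(1140)/(1.0735e-07) = 169.9 Ω
R(185 °C) = 169.9 × (1 + 0.004×160) = 279 Ω

279 Ω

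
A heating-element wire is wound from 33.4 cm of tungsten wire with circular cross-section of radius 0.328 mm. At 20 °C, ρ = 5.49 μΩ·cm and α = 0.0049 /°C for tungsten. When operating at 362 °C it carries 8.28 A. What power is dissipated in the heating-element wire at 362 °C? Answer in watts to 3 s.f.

9.95 W

ρ = 5.49 μΩ·cm = 5.49×10^-8 Ω·m
A = πr² = π(3.2800e-04 m)² = 3.380e-07 m²
R₍20₎ = ρL/A = (5.49×10^-8)(0.334)/(3.380e-07) = 0.05425 Ω
R₍362₎ = R₍20₎(1 + αΔT) = 0.05425 × (1 + 0.0049×342) = 0.1452 Ω
P = I²R = (8.28)² × 0.1452 = 9.95 W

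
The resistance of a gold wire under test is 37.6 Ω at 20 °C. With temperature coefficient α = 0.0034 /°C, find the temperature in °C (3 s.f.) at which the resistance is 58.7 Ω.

R = R₀(1 + α(T − T₀)) ⇒ T = T₀ + (R/R₀ − 1)/α
T = 20 + (58.7/37.6 − 1)/0.0034 = 20 + (0.5612)/0.0034 = 185 °C

185 °C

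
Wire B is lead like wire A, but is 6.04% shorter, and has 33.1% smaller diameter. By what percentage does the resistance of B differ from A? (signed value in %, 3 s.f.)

R ∝ L/d², so R_B/R_A = (1 − 6.04/100) × (1 − 33.1/100)⁻²
= 0.9396 × 2.234 = 2.099
(R_B − R_A)/R_A = 2.099 − 1 = 110%

110%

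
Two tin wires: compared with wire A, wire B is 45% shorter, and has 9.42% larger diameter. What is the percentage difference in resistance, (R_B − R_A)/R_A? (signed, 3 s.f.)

-54.1%

R ∝ L/d², so R_B/R_A = (1 − 45/100) × (1 + 9.42/100)⁻²
= 0.55 × 0.8352 = 0.4594
(R_B − R_A)/R_A = 0.4594 − 1 = -54.1%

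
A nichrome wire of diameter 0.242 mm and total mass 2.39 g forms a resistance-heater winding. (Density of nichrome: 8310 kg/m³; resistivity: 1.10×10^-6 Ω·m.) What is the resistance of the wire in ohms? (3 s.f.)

150 Ω

A = π(d/2)² = π(1.2100e-04 m)² = 4.5996e-08 m²
L = m/(density·A) = 0.00239/(8310×4.5996e-08) = 6.253 m
R = ρL/A = (1.10×10^-6)(6.253)/(4.5996e-08) = 150 Ω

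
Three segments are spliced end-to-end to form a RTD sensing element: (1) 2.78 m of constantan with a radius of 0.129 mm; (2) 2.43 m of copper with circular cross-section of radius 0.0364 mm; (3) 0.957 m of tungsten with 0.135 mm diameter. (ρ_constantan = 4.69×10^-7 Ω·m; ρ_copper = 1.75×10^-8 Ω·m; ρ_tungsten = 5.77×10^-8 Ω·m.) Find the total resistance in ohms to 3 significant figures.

Seg 1: A = πr² = π(1.2900e-04 m)² = 5.228e-08 m²
R_1 = (4.69×10^-7)(2.78)/(5.228e-08) = 24.94 Ω
Seg 2: A = πr² = π(3.6400e-05 m)² = 4.162e-09 m²
R_2 = (1.75×10^-8)(2.43)/(4.162e-09) = 10.22 Ω
Seg 3: A = π(d/2)² = π(6.7500e-05 m)² = 1.431e-08 m²
R_3 = (5.77×10^-8)(0.957)/(1.431e-08) = 3.858 Ω
R_total = R_1 + R_2 + R_3 = 39.0 Ω

39.0 Ω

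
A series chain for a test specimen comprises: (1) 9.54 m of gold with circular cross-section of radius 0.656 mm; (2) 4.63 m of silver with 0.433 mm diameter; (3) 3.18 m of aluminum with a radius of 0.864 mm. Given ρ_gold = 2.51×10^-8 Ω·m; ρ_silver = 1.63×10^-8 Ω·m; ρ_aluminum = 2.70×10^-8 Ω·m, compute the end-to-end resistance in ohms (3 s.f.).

Seg 1: A = πr² = π(6.5600e-04 m)² = 1.352e-06 m²
R_1 = (2.51×10^-8)(9.54)/(1.352e-06) = 0.1771 Ω
Seg 2: A = π(d/2)² = π(2.1650e-04 m)² = 1.473e-07 m²
R_2 = (1.63×10^-8)(4.63)/(1.473e-07) = 0.5125 Ω
Seg 3: A = πr² = π(8.6400e-04 m)² = 2.345e-06 m²
R_3 = (2.70×10^-8)(3.18)/(2.345e-06) = 0.03661 Ω
R_total = R_1 + R_2 + R_3 = 0.726 Ω

0.726 Ω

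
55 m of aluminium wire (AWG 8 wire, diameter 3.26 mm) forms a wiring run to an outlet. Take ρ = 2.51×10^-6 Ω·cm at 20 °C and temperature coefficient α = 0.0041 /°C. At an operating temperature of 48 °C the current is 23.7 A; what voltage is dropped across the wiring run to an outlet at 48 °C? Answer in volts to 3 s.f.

ρ = 2.51×10^-6 Ω·cm = 2.51×10^-8 Ω·m
A = π(3.26/2 mm)² = π(1.6300e-03 m)² = 8.347e-06 m²
R₍20₎ = ρL/A = (2.51×10^-8)(55)/(8.347e-06) = 0.1654 Ω
R₍48₎ = R₍20₎(1 + αΔT) = 0.1654 × (1 + 0.0041×28) = 0.1844 Ω
V = IR = 23.7 × 0.1844 = 4.37 V

4.37 V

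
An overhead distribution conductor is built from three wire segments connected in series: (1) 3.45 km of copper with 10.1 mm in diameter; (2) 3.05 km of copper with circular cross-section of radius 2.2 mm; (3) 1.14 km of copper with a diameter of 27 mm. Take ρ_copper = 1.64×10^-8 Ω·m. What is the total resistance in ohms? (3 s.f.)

4.03 Ω

Seg 1: A = π(d/2)² = π(5.0500e-03 m)² = 8.012e-05 m²
R_1 = (1.64×10^-8)(3450)/(8.012e-05) = 0.7062 Ω
Seg 2: A = πr² = π(2.2000e-03 m)² = 1.521e-05 m²
R_2 = (1.64×10^-8)(3050)/(1.521e-05) = 3.29 Ω
Seg 3: A = π(d/2)² = π(1.3500e-02 m)² = 5.726e-04 m²
R_3 = (1.64×10^-8)(1140)/(5.726e-04) = 0.03265 Ω
R_total = R_1 + R_2 + R_3 = 4.03 Ω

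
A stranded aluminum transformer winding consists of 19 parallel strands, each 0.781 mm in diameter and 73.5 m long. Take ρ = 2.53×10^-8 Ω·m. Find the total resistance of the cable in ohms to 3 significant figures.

0.204 Ω

A_strand = π(3.9050e-04 m)² = 4.791e-07 m²
R_strand = ρL/A = (2.53×10^-8)(73.5)/(4.791e-07) = 3.882 Ω
R_total = R_strand/N = 3.882/19 = 0.204 Ω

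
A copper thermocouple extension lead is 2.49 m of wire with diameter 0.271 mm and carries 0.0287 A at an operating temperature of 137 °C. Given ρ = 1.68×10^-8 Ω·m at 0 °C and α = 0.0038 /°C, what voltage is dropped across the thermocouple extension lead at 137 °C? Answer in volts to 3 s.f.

A = π(d/2)² = π(1.3550e-04 m)² = 5.768e-08 m²
R₍0₎ = ρL/A = (1.68×10^-8)(2.49)/(5.768e-08) = 0.7252 Ω
R₍137₎ = R₍0₎(1 + αΔT) = 0.7252 × (1 + 0.0038×137) = 1.103 Ω
V = IR = 0.0287 × 1.103 = 0.0317 V

0.0317 V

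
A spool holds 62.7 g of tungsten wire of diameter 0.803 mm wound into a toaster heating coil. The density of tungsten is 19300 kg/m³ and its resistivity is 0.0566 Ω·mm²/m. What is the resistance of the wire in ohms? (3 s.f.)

ρ = 0.0566 Ω·mm²/m = 5.66×10^-8 Ω·m
A = π(d/2)² = π(4.0150e-04 m)² = 5.0643e-07 m²
L = m/(density·A) = 0.0627/(19300×5.0643e-07) = 6.415 m
R = ρL/A = (5.66×10^-8)(6.415)/(5.0643e-07) = 0.717 Ω

0.717 Ω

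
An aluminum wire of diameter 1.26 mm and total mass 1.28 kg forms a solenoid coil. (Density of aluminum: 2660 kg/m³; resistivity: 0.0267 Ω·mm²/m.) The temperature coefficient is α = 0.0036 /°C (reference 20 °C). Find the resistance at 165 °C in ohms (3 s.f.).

12.6 Ω

ρ = 0.0267 Ω·mm²/m = 2.67×10^-8 Ω·m
A = π(d/2)² = π(6.3000e-04 m)² = 1.2469e-06 m²
L = m/(density·A) = 1.28/(2660×1.2469e-06) = 385.9 m
R = ρL/A = (2.67×10^-8)(385.9)/(1.2469e-06) = 8.264 Ω
R(165 °C) = 8.264 × (1 + 0.0036×145) = 12.6 Ω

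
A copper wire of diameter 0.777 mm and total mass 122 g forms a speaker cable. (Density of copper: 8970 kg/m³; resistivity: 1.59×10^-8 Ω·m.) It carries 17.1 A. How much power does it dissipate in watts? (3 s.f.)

A = π(d/2)² = π(3.8850e-04 m)² = 4.7417e-07 m²
L = m/(density·A) = 0.122/(8970×4.7417e-07) = 28.68 m
R = ρL/A = (1.59×10^-8)(28.68)/(4.7417e-07) = 0.9618 Ω
P = I²R = (17.1)² × 0.9618 = 281 W

281 W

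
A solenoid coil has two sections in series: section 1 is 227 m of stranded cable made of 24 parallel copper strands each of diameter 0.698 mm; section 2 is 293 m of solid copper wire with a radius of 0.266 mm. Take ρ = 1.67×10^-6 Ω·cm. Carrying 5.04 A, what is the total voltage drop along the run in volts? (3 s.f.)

ρ = 1.67×10^-6 Ω·cm = 1.67×10^-8 Ω·m
Section 1: A_strand = π(3.4900e-04)² = 3.826e-07 m²; R₁ = ρL/(N·A_s) = (1.67×10^-8)(227)/(24×3.826e-07) = 0.4128 Ω
Section 2: A = πr² = π(2.6600e-04 m)² = 2.223e-07 m²
R₂ = (1.67×10^-8)(293)/(2.223e-07) = 22.01 Ω
R = R₁ + R₂ = 22.43 Ω
V = IR = 5.04 × 22.43 = 113 V

113 V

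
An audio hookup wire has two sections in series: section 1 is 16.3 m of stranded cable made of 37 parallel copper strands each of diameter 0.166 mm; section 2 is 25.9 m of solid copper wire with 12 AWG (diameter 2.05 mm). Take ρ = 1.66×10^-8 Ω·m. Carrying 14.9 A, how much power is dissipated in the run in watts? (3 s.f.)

104 W

Section 1: A_strand = π(8.3000e-05)² = 2.164e-08 m²; R₁ = ρL/(N·A_s) = (1.66×10^-8)(16.3)/(37×2.164e-08) = 0.3379 Ω
Section 2: A = π(2.05/2 mm)² = π(1.0250e-03 m)² = 3.301e-06 m²
R₂ = (1.66×10^-8)(25.9)/(3.301e-06) = 0.1303 Ω
R = R₁ + R₂ = 0.4682 Ω
P = I²R = (14.9)² × 0.4682 = 104 W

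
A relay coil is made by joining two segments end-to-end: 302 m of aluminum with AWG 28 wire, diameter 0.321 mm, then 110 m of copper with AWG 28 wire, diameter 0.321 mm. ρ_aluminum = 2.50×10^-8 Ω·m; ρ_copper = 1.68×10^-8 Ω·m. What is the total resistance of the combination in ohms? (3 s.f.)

Segment 1: A = π(0.321/2 mm)² = π(1.6050e-04 m)² = 8.093e-08 m²
R₁ = ρL/A = (2.50×10^-8)(302)/(8.093e-08) = 93.29 Ω
R₂ = (1.68×10^-8)(110)/(8.093e-08) = 22.84 Ω
R = R₁ + R₂ = 116 Ω

116 Ω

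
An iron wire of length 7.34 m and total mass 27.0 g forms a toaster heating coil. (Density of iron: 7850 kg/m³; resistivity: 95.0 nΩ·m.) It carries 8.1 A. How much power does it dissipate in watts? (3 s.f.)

ρ = 95.0 nΩ·m = 9.50×10^-8 Ω·m
A = m/(density·L) = 0.027/(7850×7.34) = 4.6860e-07 m²
R = ρL/A = (9.50×10^-8)(7.34)/(4.6860e-07) = 1.488 Ω
P = I²R = (8.1)² × 1.488 = 97.6 W

97.6 W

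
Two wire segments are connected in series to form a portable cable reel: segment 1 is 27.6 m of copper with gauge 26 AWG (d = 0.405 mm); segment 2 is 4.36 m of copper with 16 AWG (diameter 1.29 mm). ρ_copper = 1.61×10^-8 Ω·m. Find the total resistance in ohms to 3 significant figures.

3.50 Ω

Segment 1: A = π(0.405/2 mm)² = π(2.0250e-04 m)² = 1.288e-07 m²
R₁ = ρL/A = (1.61×10^-8)(27.6)/(1.288e-07) = 3.449 Ω
Segment 2: A = π(1.29/2 mm)² = π(6.4500e-04 m)² = 1.307e-06 m²
R₂ = (1.61×10^-8)(4.36)/(1.307e-06) = 0.05371 Ω
R = R₁ + R₂ = 3.50 Ω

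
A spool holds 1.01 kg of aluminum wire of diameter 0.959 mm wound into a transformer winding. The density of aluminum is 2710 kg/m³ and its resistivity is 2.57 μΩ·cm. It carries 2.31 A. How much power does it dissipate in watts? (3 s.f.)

ρ = 2.57 μΩ·cm = 2.57×10^-8 Ω·m
A = π(d/2)² = π(4.7950e-04 m)² = 7.2232e-07 m²
L = m/(density·A) = 1.01/(2710×7.2232e-07) = 516 m
R = ρL/A = (2.57×10^-8)(516)/(7.2232e-07) = 18.36 Ω
P = I²R = (2.31)² × 18.36 = 98.0 W

98.0 W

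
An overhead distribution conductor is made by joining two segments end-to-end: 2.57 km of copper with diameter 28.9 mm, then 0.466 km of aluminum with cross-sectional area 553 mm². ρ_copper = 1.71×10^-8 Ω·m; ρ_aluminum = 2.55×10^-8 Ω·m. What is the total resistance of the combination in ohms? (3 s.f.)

0.0885 Ω

Segment 1: A = π(d/2)² = π(1.4450e-02 m)² = 6.560e-04 m²
R₁ = ρL/A = (1.71×10^-8)(2570)/(6.560e-04) = 0.067 Ω
Segment 2: A = 553 mm² = 5.530e-04 m²
R₂ = (2.55×10^-8)(466)/(5.530e-04) = 0.02149 Ω
R = R₁ + R₂ = 0.0885 Ω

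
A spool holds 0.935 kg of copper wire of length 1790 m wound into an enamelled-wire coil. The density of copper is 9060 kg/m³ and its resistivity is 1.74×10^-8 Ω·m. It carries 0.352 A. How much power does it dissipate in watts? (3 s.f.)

A = m/(density·L) = 0.935/(9060×1790) = 5.7654e-08 m²
R = ρL/A = (1.74×10^-8)(1790)/(5.7654e-08) = 540.2 Ω
P = I²R = (0.352)² × 540.2 = 66.9 W

66.9 W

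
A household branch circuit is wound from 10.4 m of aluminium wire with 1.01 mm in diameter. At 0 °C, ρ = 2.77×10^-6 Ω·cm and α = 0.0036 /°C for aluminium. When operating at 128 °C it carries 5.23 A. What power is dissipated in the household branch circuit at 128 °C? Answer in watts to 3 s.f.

ρ = 2.77×10^-6 Ω·cm = 2.77×10^-8 Ω·m
A = π(d/2)² = π(5.0500e-04 m)² = 8.012e-07 m²
R₍0₎ = ρL/A = (2.77×10^-8)(10.4)/(8.012e-07) = 0.3596 Ω
R₍128₎ = R₍0₎(1 + αΔT) = 0.3596 × (1 + 0.0036×128) = 0.5253 Ω
P = I²R = (5.23)² × 0.5253 = 14.4 W

14.4 W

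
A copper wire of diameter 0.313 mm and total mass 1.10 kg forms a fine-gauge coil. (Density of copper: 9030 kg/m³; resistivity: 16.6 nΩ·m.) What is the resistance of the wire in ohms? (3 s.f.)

ρ = 16.6 nΩ·m = 1.66×10^-8 Ω·m
A = π(d/2)² = π(1.5650e-04 m)² = 7.6945e-08 m²
L = m/(density·A) = 1.1/(9030×7.6945e-08) = 1583 m
R = ρL/A = (1.66×10^-8)(1583)/(7.6945e-08) = 342 Ω

342 Ω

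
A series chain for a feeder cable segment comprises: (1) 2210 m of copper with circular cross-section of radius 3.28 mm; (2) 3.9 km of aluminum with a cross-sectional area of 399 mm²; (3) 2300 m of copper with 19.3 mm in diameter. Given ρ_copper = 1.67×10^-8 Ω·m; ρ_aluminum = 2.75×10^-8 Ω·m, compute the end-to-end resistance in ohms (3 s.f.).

Seg 1: A = πr² = π(3.2800e-03 m)² = 3.380e-05 m²
R_1 = (1.67×10^-8)(2210)/(3.380e-05) = 1.092 Ω
Seg 2: A = 399 mm² = 3.990e-04 m²
R_2 = (2.75×10^-8)(3900)/(3.990e-04) = 0.2688 Ω
Seg 3: A = π(d/2)² = π(9.6500e-03 m)² = 2.926e-04 m²
R_3 = (1.67×10^-8)(2300)/(2.926e-04) = 0.1313 Ω
R_total = R_1 + R_2 + R_3 = 1.49 Ω

1.49 Ω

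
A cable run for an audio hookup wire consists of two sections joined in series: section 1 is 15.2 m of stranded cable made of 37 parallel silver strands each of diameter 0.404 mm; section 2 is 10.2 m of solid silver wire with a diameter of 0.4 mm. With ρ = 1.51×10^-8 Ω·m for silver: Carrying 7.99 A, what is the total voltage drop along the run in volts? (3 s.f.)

10.2 V

Section 1: A_strand = π(2.0200e-04)² = 1.282e-07 m²; R₁ = ρL/(N·A_s) = (1.51×10^-8)(15.2)/(37×1.282e-07) = 0.04839 Ω
Section 2: A = π(d/2)² = π(2.0000e-04 m)² = 1.257e-07 m²
R₂ = (1.51×10^-8)(10.2)/(1.257e-07) = 1.226 Ω
R = R₁ + R₂ = 1.274 Ω
V = IR = 7.99 × 1.274 = 10.2 V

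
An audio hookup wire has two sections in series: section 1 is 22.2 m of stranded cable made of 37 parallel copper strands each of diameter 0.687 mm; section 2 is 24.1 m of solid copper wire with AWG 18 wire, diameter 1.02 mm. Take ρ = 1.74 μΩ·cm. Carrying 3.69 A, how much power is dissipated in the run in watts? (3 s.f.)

ρ = 1.74 μΩ·cm = 1.74×10^-8 Ω·m
Section 1: A_strand = π(3.4350e-04)² = 3.707e-07 m²; R₁ = ρL/(N·A_s) = (1.74×10^-8)(22.2)/(37×3.707e-07) = 0.02816 Ω
Section 2: A = π(1.02/2 mm)² = π(5.1000e-04 m)² = 8.171e-07 m²
R₂ = (1.74×10^-8)(24.1)/(8.171e-07) = 0.5132 Ω
R = R₁ + R₂ = 0.5414 Ω
P = I²R = (3.69)² × 0.5414 = 7.37 W

7.37 W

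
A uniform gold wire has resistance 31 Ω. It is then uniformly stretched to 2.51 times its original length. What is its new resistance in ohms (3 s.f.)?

Volume constant ⇒ A' = A/k with k = 2.51. R' = ρ(kL)/(A/k) = k²R.
R' = 6.3 × 31 = 195 Ω

195 Ω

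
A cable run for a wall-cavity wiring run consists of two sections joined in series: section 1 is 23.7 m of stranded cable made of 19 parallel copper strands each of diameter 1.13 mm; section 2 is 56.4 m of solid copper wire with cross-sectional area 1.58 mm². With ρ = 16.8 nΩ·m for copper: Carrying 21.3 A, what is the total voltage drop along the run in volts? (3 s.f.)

ρ = 16.8 nΩ·m = 1.68×10^-8 Ω·m
Section 1: A_strand = π(5.6500e-04)² = 1.003e-06 m²; R₁ = ρL/(N·A_s) = (1.68×10^-8)(23.7)/(19×1.003e-06) = 0.0209 Ω
Section 2: A = 1.58 mm² = 1.580e-06 m²
R₂ = (1.68×10^-8)(56.4)/(1.580e-06) = 0.5997 Ω
R = R₁ + R₂ = 0.6206 Ω
V = IR = 21.3 × 0.6206 = 13.2 V

13.2 V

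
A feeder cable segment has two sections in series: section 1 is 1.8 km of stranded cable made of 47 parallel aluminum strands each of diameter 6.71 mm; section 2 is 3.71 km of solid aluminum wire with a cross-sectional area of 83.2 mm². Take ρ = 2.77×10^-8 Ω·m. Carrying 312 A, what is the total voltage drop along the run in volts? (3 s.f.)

395 V

Section 1: A_strand = π(3.3550e-03)² = 3.536e-05 m²; R₁ = ρL/(N·A_s) = (2.77×10^-8)(1800)/(47×3.536e-05) = 0.03 Ω
Section 2: A = 83.2 mm² = 8.320e-05 m²
R₂ = (2.77×10^-8)(3710)/(8.320e-05) = 1.235 Ω
R = R₁ + R₂ = 1.265 Ω
V = IR = 312 × 1.265 = 395 V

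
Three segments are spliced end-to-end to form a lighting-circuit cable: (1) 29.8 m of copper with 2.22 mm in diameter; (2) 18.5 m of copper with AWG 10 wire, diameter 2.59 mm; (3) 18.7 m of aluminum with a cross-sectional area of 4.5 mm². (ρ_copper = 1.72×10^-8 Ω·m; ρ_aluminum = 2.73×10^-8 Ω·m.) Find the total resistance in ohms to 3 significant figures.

0.306 Ω

Seg 1: A = π(d/2)² = π(1.1100e-03 m)² = 3.871e-06 m²
R_1 = (1.72×10^-8)(29.8)/(3.871e-06) = 0.1324 Ω
Seg 2: A = π(2.59/2 mm)² = π(1.2950e-03 m)² = 5.269e-06 m²
R_2 = (1.72×10^-8)(18.5)/(5.269e-06) = 0.0604 Ω
Seg 3: A = 4.5 mm² = 4.500e-06 m²
R_3 = (2.73×10^-8)(18.7)/(4.500e-06) = 0.1134 Ω
R_total = R_1 + R_2 + R_3 = 0.306 Ω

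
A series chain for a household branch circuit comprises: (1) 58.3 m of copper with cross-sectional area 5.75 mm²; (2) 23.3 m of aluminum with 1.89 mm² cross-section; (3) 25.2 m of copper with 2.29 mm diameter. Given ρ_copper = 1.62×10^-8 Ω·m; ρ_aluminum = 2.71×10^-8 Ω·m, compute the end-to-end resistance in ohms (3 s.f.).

Seg 1: A = 5.75 mm² = 5.750e-06 m²
R_1 = (1.62×10^-8)(58.3)/(5.750e-06) = 0.1643 Ω
Seg 2: A = 1.89 mm² = 1.890e-06 m²
R_2 = (2.71×10^-8)(23.3)/(1.890e-06) = 0.3341 Ω
Seg 3: A = π(d/2)² = π(1.1450e-03 m)² = 4.119e-06 m²
R_3 = (1.62×10^-8)(25.2)/(4.119e-06) = 0.09912 Ω
R_total = R_1 + R_2 + R_3 = 0.597 Ω

0.597 Ω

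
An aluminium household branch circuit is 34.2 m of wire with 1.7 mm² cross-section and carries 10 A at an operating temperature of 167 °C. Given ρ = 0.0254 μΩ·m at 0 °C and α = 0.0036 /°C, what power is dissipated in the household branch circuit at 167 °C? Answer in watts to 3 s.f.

81.8 W

ρ = 0.0254 μΩ·m = 2.54×10^-8 Ω·m
A = 1.7 mm² = 1.700e-06 m²
R₍0₎ = ρL/A = (2.54×10^-8)(34.2)/(1.700e-06) = 0.511 Ω
R₍167₎ = R₍0₎(1 + αΔT) = 0.511 × (1 + 0.0036×167) = 0.8182 Ω
P = I²R = (10)² × 0.8182 = 81.8 W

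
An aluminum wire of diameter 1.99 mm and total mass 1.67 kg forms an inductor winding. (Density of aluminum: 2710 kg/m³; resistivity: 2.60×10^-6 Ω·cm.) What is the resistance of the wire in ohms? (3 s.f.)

ρ = 2.60×10^-6 Ω·cm = 2.60×10^-8 Ω·m
A = π(d/2)² = π(9.9500e-04 m)² = 3.1103e-06 m²
L = m/(density·A) = 1.67/(2710×3.1103e-06) = 198.1 m
R = ρL/A = (2.60×10^-8)(198.1)/(3.1103e-06) = 1.66 Ω

1.66 Ω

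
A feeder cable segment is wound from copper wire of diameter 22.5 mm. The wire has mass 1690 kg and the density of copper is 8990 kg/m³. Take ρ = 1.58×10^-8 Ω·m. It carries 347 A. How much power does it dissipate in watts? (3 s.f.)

A = π(d/2)² = π(1.1250e-02 m)² = 3.9761e-04 m²
L = m/(density·A) = 1690/(8990×3.9761e-04) = 472.8 m
R = ρL/A = (1.58×10^-8)(472.8)/(3.9761e-04) = 0.01879 Ω
P = I²R = (347)² × 0.01879 = 2260 W

2260 W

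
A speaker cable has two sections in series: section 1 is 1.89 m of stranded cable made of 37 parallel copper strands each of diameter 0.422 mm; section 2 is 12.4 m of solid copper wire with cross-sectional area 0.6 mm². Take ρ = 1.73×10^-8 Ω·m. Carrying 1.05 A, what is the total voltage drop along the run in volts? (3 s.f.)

Section 1: A_strand = π(2.1100e-04)² = 1.399e-07 m²; R₁ = ρL/(N·A_s) = (1.73×10^-8)(1.89)/(37×1.399e-07) = 0.006318 Ω
Section 2: A = 0.6 mm² = 6.000e-07 m²
R₂ = (1.73×10^-8)(12.4)/(6.000e-07) = 0.3575 Ω
R = R₁ + R₂ = 0.3639 Ω
V = IR = 1.05 × 0.3639 = 0.382 V

0.382 V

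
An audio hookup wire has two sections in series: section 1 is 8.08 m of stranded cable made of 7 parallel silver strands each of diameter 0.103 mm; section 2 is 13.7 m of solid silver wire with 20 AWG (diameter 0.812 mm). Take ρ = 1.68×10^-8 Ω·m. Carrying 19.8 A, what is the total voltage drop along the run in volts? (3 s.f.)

54.9 V

Section 1: A_strand = π(5.1500e-05)² = 8.332e-09 m²; R₁ = ρL/(N·A_s) = (1.68×10^-8)(8.08)/(7×8.332e-09) = 2.327 Ω
Section 2: A = π(0.812/2 mm)² = π(4.0600e-04 m)² = 5.178e-07 m²
R₂ = (1.68×10^-8)(13.7)/(5.178e-07) = 0.4445 Ω
R = R₁ + R₂ = 2.772 Ω
V = IR = 19.8 × 2.772 = 54.9 V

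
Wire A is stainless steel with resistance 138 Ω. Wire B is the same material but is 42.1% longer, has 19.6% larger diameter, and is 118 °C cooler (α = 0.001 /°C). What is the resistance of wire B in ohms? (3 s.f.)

R ∝ ρL/d² with ρ ∝ (1+αΔT), so R_B/R_A = (1 + 42.1/100) × (1 + 19.6/100)⁻² × (1 − 0.001×118)
= 1.421 × 0.6991 × 0.882 = 0.8762
R_B = 0.8762 × 138 = 121 Ω

121 Ω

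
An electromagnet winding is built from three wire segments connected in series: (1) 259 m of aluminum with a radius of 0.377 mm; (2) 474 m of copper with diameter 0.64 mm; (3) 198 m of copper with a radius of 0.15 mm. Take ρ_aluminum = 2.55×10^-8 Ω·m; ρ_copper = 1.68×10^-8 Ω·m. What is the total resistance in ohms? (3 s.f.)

86.6 Ω

Seg 1: A = πr² = π(3.7700e-04 m)² = 4.465e-07 m²
R_1 = (2.55×10^-8)(259)/(4.465e-07) = 14.79 Ω
Seg 2: A = π(d/2)² = π(3.2000e-04 m)² = 3.217e-07 m²
R_2 = (1.68×10^-8)(474)/(3.217e-07) = 24.75 Ω
Seg 3: A = πr² = π(1.5000e-04 m)² = 7.069e-08 m²
R_3 = (1.68×10^-8)(198)/(7.069e-08) = 47.06 Ω
R_total = R_1 + R_2 + R_3 = 86.6 Ω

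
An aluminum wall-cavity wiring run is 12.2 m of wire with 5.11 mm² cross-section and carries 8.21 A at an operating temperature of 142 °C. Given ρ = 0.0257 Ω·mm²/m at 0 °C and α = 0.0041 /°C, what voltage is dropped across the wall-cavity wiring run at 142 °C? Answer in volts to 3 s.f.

0.797 V

ρ = 0.0257 Ω·mm²/m = 2.57×10^-8 Ω·m
A = 5.11 mm² = 5.110e-06 m²
R₍0₎ = ρL/A = (2.57×10^-8)(12.2)/(5.110e-06) = 0.06136 Ω
R₍142₎ = R₍0₎(1 + αΔT) = 0.06136 × (1 + 0.0041×142) = 0.09708 Ω
V = IR = 8.21 × 0.09708 = 0.797 V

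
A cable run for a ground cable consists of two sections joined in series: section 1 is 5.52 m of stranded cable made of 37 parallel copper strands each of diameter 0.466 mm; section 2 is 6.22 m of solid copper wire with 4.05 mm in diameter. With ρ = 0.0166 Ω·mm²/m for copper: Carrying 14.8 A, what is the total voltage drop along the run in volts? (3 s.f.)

0.334 V

ρ = 0.0166 Ω·mm²/m = 1.66×10^-8 Ω·m
Section 1: A_strand = π(2.3300e-04)² = 1.706e-07 m²; R₁ = ρL/(N·A_s) = (1.66×10^-8)(5.52)/(37×1.706e-07) = 0.01452 Ω
Section 2: A = π(d/2)² = π(2.0250e-03 m)² = 1.288e-05 m²
R₂ = (1.66×10^-8)(6.22)/(1.288e-05) = 0.008015 Ω
R = R₁ + R₂ = 0.02254 Ω
V = IR = 14.8 × 0.02254 = 0.334 V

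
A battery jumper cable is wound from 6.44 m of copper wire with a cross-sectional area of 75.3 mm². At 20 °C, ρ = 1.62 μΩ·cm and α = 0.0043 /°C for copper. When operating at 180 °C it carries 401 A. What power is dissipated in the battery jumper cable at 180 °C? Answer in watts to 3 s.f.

376 W

ρ = 1.62 μΩ·cm = 1.62×10^-8 Ω·m
A = 75.3 mm² = 7.530e-05 m²
R₍20₎ = ρL/A = (1.62×10^-8)(6.44)/(7.530e-05) = 0.001385 Ω
R₍180₎ = R₍20₎(1 + αΔT) = 0.001385 × (1 + 0.0043×160) = 0.002339 Ω
P = I²R = (401)² × 0.002339 = 376 W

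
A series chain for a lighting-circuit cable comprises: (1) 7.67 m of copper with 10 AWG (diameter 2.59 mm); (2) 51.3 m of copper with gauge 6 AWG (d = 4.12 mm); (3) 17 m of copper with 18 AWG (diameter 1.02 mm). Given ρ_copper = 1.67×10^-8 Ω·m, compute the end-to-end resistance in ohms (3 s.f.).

Seg 1: A = π(2.59/2 mm)² = π(1.2950e-03 m)² = 5.269e-06 m²
R_1 = (1.67×10^-8)(7.67)/(5.269e-06) = 0.02431 Ω
Seg 2: A = π(4.12/2 mm)² = π(2.0600e-03 m)² = 1.333e-05 m²
R_2 = (1.67×10^-8)(51.3)/(1.333e-05) = 0.06426 Ω
Seg 3: A = π(1.02/2 mm)² = π(5.1000e-04 m)² = 8.171e-07 m²
R_3 = (1.67×10^-8)(17)/(8.171e-07) = 0.3474 Ω
R_total = R_1 + R_2 + R_3 = 0.436 Ω

0.436 Ω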